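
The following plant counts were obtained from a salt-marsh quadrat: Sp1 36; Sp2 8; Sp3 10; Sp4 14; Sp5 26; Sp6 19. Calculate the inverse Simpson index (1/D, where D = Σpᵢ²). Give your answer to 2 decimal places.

4.74

Total N = 36+8+10+14+26+19 = 113, so the proportions are 0.318584, 0.070796, 0.088496, 0.123894, 0.230088, 0.168142 (working shown to 6 dp, full precision carried).
D = 0.318584² + 0.070796² + 0.088496² + 0.123894² + 0.230088² + 0.168142² = 0.101496 + 0.005012 + 0.007831 + 0.015350 + 0.052941 + 0.028272 = 0.210901.
So 1/D = 4.7416, i.e. 4.74 to 2 decimal places.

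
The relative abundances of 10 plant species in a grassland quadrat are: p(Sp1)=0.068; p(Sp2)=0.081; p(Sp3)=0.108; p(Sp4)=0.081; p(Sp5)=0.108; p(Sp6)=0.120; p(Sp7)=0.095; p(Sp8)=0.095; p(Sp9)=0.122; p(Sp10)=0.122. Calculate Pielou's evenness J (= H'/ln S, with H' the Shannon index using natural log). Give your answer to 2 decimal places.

0.99

H' = −Σ pᵢ ln pᵢ = −((-0.1828) + (-0.2036) + (-0.2404) + (-0.2036) + (-0.2404) + (-0.2544) + (-0.2236) + (-0.2236) + (-0.2567) + (-0.2567)) = 2.2857 (working shown to 4 dp, full precision carried).
With S = 10 species, ln S = 2.3026, so J = 2.2857/2.3026 = 0.9927, i.e. 0.99 to 2 decimal places.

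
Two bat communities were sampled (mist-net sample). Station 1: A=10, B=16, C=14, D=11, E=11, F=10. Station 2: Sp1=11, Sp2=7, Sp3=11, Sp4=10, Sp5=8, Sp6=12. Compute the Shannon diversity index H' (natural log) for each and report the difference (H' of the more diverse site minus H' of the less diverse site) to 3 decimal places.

Station 1: N=72, proportions 0.138889, 0.222222, 0.194444, 0.152778, 0.152778, 0.138889, giving H' = 1.775088 (working shown to 6 dp, full precision carried).
Station 2: N=59, proportions 0.186441, 0.118644, 0.186441, 0.169492, 0.135593, 0.20339, giving H' = 1.774905.
Difference = |1.775088 − 1.774905| = 0.000183, i.e. 0.000 to 3 decimal places.

0.000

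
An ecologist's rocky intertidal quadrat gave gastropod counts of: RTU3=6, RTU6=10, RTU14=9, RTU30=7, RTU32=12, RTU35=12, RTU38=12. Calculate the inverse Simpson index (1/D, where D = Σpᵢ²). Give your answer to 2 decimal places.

6.62

Total N = 6+10+9+7+12+12+12 = 68, so the proportions are 0.088235, 0.147059, 0.132353, 0.102941, 0.176471, 0.176471, 0.176471 (working shown to 6 dp, full precision carried).
D = 0.088235² + 0.147059² + 0.132353² + 0.102941² + 0.176471² + 0.176471² + 0.176471² = 0.007785 + 0.021626 + 0.017517 + 0.010597 + 0.031142 + 0.031142 + 0.031142 = 0.150952.
So 1/D = 6.6246, i.e. 6.62 to 2 decimal places.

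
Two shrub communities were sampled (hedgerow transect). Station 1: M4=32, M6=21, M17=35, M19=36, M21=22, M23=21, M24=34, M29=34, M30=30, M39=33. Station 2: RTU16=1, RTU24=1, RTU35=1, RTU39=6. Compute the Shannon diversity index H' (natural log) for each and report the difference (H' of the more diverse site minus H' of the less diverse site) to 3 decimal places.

Station 1: N=298, proportions 0.10738, 0.07047, 0.11745, 0.12081, 0.07383, 0.07047, 0.11409, 0.11409, 0.10067, 0.11074, giving H' = 2.28289 (working shown to 5 dp, full precision carried).
Station 2: N=9, proportions 0.11111, 0.11111, 0.11111, 0.66667, giving H' = 1.00272.
Difference = |2.28289 − 1.00272| = 1.28017, i.e. 1.280 to 3 decimal places.

1.280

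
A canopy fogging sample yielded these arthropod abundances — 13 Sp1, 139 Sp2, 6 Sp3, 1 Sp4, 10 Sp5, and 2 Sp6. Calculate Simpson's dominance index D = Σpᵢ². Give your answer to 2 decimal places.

0.67

Total N = 13+139+6+1+10+2 = 171, so the proportions are 0.076, 0.8129, 0.0351, 0.0058, 0.0585, 0.0117 (working shown to 4 dp, full precision carried).
D = 0.076² + 0.8129² + 0.0351² + 0.0058² + 0.0585² + 0.0117² = 0.0058 + 0.6608 + 0.0012 + 0.0000 + 0.0034 + 0.0001 = 0.6714.
To 2 decimal places, D = 0.67.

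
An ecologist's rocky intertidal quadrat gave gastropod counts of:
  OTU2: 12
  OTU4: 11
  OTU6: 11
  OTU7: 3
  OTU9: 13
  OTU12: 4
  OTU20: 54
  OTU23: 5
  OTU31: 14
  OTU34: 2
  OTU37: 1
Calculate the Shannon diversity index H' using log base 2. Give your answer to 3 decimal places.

2.733

Total N = 12+11+11+3+13+4+54+5+14+2+1 = 130, so the proportions are 0.09231, 0.08462, 0.08462, 0.02308, 0.1, 0.03077, 0.41538, 0.03846, 0.10769, 0.01538, 0.00769 (working shown to 5 dp, full precision carried).
Each pᵢ log₂ pᵢ term: 0.09231×(-3.43741)=-0.31730, 0.08462×(-3.56294)=-0.30148, 0.08462×(-3.56294)=-0.30148, 0.02308×(-5.43741)=-0.12548, 0.1×(-3.32193)=-0.33219, 0.03077×(-5.02237)=-0.15453, 0.41538×(-1.26748)=-0.52649, 0.03846×(-4.70044)=-0.18079, 0.10769×(-3.21501)=-0.34623, 0.01538×(-6.02237)=-0.09265, 0.00769×(-7.02237)=-0.05402.
Sum = -2.73264, so H' = 2.733.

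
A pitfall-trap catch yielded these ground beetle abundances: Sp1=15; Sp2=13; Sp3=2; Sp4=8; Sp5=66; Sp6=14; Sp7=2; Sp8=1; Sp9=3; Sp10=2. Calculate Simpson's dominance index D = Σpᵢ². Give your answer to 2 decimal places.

0.32

Total N = 15+13+2+8+66+14+2+1+3+2 = 126, so the proportions are 0.119, 0.1032, 0.0159, 0.0635, 0.5238, 0.1111, 0.0159, 0.0079, 0.0238, 0.0159 (working shown to 4 dp, full precision carried).
D = 0.119² + 0.1032² + 0.0159² + 0.0635² + 0.5238² + 0.1111² + 0.0159² + 0.0079² + 0.0238² + 0.0159² = 0.0142 + 0.0106 + 0.0003 + 0.0040 + 0.2744 + 0.0123 + 0.0003 + 0.0001 + 0.0006 + 0.0003 = 0.3170.
To 2 decimal places, D = 0.32.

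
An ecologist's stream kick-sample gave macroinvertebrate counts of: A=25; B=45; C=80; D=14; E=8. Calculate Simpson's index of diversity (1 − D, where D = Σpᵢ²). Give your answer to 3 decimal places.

0.685

Total N = 25+45+80+14+8 = 172, so the proportions are 0.14535, 0.26163, 0.46512, 0.0814, 0.04651 (working shown to 5 dp, full precision carried).
D = 0.14535² + 0.26163² + 0.46512² + 0.0814² + 0.04651² = 0.02113 + 0.06845 + 0.21633 + 0.00663 + 0.00216 = 0.31470.
So 1 − D = 0.68530, i.e. 0.685 to 3 decimal places.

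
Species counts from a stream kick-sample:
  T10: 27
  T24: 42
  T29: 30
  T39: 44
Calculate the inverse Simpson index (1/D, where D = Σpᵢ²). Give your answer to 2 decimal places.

3.84

Total N = 27+42+30+44 = 143, so the proportions are 0.188811, 0.293706, 0.20979, 0.307692 (working shown to 6 dp, full precision carried).
D = 0.188811² + 0.293706² + 0.20979² + 0.307692² = 0.035650 + 0.086263 + 0.044012 + 0.094675 = 0.260600.
So 1/D = 3.8373, i.e. 3.84 to 2 decimal places.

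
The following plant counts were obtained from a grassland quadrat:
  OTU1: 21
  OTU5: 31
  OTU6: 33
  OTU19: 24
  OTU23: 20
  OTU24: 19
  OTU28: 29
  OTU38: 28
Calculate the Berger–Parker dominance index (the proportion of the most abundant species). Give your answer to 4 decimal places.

Total N = 21+31+33+24+20+19+29+28 = 205, so the proportions are 0.102439, 0.15122, 0.160976, 0.117073, 0.097561, 0.092683, 0.141463, 0.136585 (working shown to 6 dp, full precision carried).
The largest proportion is 0.160976, i.e. d = 0.1610 to 4 decimal places.

0.1610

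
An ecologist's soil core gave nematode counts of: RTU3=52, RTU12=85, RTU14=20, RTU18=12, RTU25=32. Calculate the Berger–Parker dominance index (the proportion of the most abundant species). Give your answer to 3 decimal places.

Total N = 52+85+20+12+32 = 201, so the proportions are 0.25871, 0.42289, 0.0995, 0.0597, 0.1592 (working shown to 5 dp, full precision carried).
The largest proportion is 0.42289, i.e. d = 0.423 to 3 decimal places.

0.423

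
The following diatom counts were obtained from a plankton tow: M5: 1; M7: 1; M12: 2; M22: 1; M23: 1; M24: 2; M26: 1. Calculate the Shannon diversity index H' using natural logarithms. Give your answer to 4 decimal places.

1.8892

Total N = 1+1+2+1+1+2+1 = 9, so the proportions are 0.111111, 0.111111, 0.222222, 0.111111, 0.111111, 0.222222, 0.111111 (working shown to 6 dp, full precision carried).
Each pᵢ ln pᵢ term: 0.111111×(-2.197225)=-0.244136, 0.111111×(-2.197225)=-0.244136, 0.222222×(-1.504077)=-0.334239, 0.111111×(-2.197225)=-0.244136, 0.111111×(-2.197225)=-0.244136, 0.222222×(-1.504077)=-0.334239, 0.111111×(-2.197225)=-0.244136.
Sum = -1.889159, so H' = 1.8892.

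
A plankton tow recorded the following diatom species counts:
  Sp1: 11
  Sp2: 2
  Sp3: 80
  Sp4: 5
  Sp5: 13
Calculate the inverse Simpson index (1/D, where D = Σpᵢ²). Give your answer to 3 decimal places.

Total N = 11+2+80+5+13 = 111, so the proportions are 0.099099, 0.018018, 0.720721, 0.045045, 0.117117 (working shown to 6 dp, full precision carried).
D = 0.099099² + 0.018018² + 0.720721² + 0.045045² + 0.117117² = 0.009821 + 0.000325 + 0.519438 + 0.002029 + 0.013716 = 0.545329.
So 1/D = 1.83376, i.e. 1.834 to 3 decimal places.

1.834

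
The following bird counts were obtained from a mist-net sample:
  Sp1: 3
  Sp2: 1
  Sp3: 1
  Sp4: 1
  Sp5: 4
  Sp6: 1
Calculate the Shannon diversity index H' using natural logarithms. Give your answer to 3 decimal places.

1.594

Total N = 3+1+1+1+4+1 = 11, so the proportions are 0.27273, 0.09091, 0.09091, 0.09091, 0.36364, 0.09091 (working shown to 5 dp, full precision carried).
Each pᵢ ln pᵢ term: 0.27273×(-1.29928)=-0.35435, 0.09091×(-2.39790)=-0.21799, 0.09091×(-2.39790)=-0.21799, 0.09091×(-2.39790)=-0.21799, 0.36364×(-1.01160)=-0.36785, 0.09091×(-2.39790)=-0.21799.
Sum = -1.59417, so H' = 1.594.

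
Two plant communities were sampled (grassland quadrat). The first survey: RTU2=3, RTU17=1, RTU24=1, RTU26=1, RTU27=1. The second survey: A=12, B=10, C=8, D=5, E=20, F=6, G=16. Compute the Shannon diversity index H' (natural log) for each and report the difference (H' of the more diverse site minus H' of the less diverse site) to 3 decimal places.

0.368

The first survey: N=7, proportions 0.428571, 0.142857, 0.142857, 0.142857, 0.142857, giving H' = 1.475076 (working shown to 6 dp, full precision carried).
The second survey: N=77, proportions 0.155844, 0.12987, 0.103896, 0.064935, 0.25974, 0.077922, 0.207792, giving H' = 1.843103.
Difference = |1.475076 − 1.843103| = 0.368027, i.e. 0.368 to 3 decimal places.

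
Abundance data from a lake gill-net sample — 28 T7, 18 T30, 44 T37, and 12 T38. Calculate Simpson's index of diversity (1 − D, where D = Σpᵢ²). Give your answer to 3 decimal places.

Total N = 28+18+44+12 = 102, so the proportions are 0.27451, 0.17647, 0.43137, 0.11765 (working shown to 5 dp, full precision carried).
D = 0.27451² + 0.17647² + 0.43137² + 0.11765² = 0.07536 + 0.03114 + 0.18608 + 0.01384 = 0.30642.
So 1 − D = 0.69358, i.e. 0.694 to 3 decimal places.

0.694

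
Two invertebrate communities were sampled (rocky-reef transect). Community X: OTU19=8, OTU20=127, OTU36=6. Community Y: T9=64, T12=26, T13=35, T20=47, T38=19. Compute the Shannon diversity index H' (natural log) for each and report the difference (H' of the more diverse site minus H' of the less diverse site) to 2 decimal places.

1.13

Community X: N=141, proportions 0.0567, 0.9007, 0.0426, giving H' = 0.3913 (working shown to 4 dp, full precision carried).
Community Y: N=191, proportions 0.3351, 0.1361, 0.1832, 0.2461, 0.0995, giving H' = 1.5234.
Difference = |0.3913 − 1.5234| = 1.1321, i.e. 1.13 to 2 decimal places.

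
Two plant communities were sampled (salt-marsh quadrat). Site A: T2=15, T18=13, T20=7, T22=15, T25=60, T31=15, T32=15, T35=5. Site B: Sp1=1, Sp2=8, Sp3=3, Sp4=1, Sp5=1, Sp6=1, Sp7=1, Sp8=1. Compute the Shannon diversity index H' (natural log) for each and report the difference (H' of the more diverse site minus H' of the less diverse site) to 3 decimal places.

Site A: N=145, proportions 0.10345, 0.08966, 0.04828, 0.10345, 0.41379, 0.10345, 0.10345, 0.03448, giving H' = 1.78255 (working shown to 5 dp, full precision carried).
Site B: N=17, proportions 0.05882, 0.47059, 0.17647, 0.05882, 0.05882, 0.05882, 0.05882, 0.05882, giving H' = 1.66078.
Difference = |1.78255 − 1.66078| = 0.12177, i.e. 0.122 to 3 decimal places.

0.122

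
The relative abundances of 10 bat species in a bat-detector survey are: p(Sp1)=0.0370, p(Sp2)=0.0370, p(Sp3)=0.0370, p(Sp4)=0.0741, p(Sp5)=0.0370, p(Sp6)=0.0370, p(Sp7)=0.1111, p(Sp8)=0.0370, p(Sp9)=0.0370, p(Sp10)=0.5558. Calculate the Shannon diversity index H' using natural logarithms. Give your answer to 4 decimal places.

1.6173

Each pᵢ ln pᵢ term (working shown to 6 dp, full precision carried): 0.037×(-3.296837)=-0.121983, 0.037×(-3.296837)=-0.121983, 0.037×(-3.296837)=-0.121983, 0.0741×(-2.602340)=-0.192833, 0.037×(-3.296837)=-0.121983, 0.037×(-3.296837)=-0.121983, 0.1111×(-2.197325)=-0.244123, 0.037×(-3.296837)=-0.121983, 0.037×(-3.296837)=-0.121983, 0.5558×(-0.587347)=-0.326447.
Sum = -1.617284, so H' = 1.6173.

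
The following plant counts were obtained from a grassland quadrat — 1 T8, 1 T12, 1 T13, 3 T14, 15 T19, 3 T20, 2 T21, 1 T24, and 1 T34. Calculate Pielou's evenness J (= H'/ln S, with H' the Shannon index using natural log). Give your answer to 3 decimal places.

Total N = 1+1+1+3+15+3+2+1+1 = 28, so the proportions are 0.03571, 0.03571, 0.03571, 0.10714, 0.53571, 0.10714, 0.07143, 0.03571, 0.03571 (working shown to 5 dp, full precision carried).
H' = −Σ pᵢ ln pᵢ = −((-0.11901) + (-0.11901) + (-0.11901) + (-0.23931) + (-0.33437) + (-0.23931) + (-0.18850) + (-0.11901) + (-0.11901)) = 1.59654.
With S = 9 species, ln S = 2.19722, so J = 1.59654/2.19722 = 0.72661, i.e. 0.727 to 3 decimal places.

0.727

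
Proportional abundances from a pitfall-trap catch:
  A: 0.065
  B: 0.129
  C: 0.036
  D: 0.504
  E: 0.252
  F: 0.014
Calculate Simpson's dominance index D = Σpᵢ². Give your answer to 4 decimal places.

0.3399

D = 0.065² + 0.129² + 0.036² + 0.504² + 0.252² + 0.014² = 0.004225 + 0.016641 + 0.001296 + 0.254016 + 0.063504 + 0.000196 = 0.339878 (working shown to 6 dp, full precision carried).
To 4 decimal places, D = 0.3399.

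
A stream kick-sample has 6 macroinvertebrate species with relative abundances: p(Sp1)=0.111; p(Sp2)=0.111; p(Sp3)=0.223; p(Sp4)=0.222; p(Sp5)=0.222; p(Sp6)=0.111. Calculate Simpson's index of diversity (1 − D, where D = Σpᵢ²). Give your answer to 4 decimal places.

0.8147

D = 0.111² + 0.111² + 0.223² + 0.222² + 0.222² + 0.111² = 0.012321 + 0.012321 + 0.049729 + 0.049284 + 0.049284 + 0.012321 = 0.185260 (working shown to 6 dp, full precision carried).
So 1 − D = 0.814740, i.e. 0.8147 to 4 decimal places.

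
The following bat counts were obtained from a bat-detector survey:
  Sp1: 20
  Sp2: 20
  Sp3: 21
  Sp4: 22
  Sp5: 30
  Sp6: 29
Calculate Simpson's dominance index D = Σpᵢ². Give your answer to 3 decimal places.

0.172

Total N = 20+20+21+22+30+29 = 142, so the proportions are 0.14085, 0.14085, 0.14789, 0.15493, 0.21127, 0.20423 (working shown to 5 dp, full precision carried).
D = 0.14085² + 0.14085² + 0.14789² + 0.15493² + 0.21127² + 0.20423² = 0.01984 + 0.01984 + 0.02187 + 0.02400 + 0.04463 + 0.04171 = 0.17189.
To 3 decimal places, D = 0.172.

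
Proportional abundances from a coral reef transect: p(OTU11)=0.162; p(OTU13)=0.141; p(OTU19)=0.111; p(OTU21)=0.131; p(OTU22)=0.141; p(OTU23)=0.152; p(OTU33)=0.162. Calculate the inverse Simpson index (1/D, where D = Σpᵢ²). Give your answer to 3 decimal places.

D = 0.162² + 0.141² + 0.111² + 0.131² + 0.141² + 0.152² + 0.162² = 0.0262440 + 0.0198810 + 0.0123210 + 0.0171610 + 0.0198810 + 0.0231040 + 0.0262440 = 0.1448360 (working shown to 7 dp, full precision carried).
So 1/D = 6.90436, i.e. 6.904 to 3 decimal places.

6.904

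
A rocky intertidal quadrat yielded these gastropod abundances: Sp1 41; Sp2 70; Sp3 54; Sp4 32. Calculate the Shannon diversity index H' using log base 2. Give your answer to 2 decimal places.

Total N = 41+70+54+32 = 197, so the proportions are 0.2081, 0.3553, 0.2741, 0.1624 (working shown to 4 dp, full precision carried).
Each pᵢ log₂ pᵢ term: 0.2081×(-2.2645)=-0.4713, 0.3553×(-1.4928)=-0.5304, 0.2741×(-1.8672)=-0.5118, 0.1624×(-2.6221)=-0.4259.
Sum = -1.9394, so H' = 1.94.

1.94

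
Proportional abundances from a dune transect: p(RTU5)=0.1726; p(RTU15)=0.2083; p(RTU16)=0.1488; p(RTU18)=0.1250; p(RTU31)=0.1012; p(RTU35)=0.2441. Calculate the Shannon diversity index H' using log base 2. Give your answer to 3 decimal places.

Each pᵢ log₂ pᵢ term (working shown to 5 dp, full precision carried): 0.1726×(-2.53450)=-0.43745, 0.2083×(-2.26327)=-0.47144, 0.1488×(-2.74855)=-0.40898, 0.125×(-3.00000)=-0.37500, 0.1012×(-3.30472)=-0.33444, 0.2441×(-2.03446)=-0.49661.
Sum = -2.52393, so H' = 2.524.

2.524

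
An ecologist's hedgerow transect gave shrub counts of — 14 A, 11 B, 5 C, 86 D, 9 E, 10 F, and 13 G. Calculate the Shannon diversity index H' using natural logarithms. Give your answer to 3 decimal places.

1.412

Total N = 14+11+5+86+9+10+13 = 148, so the proportions are 0.09459, 0.07432, 0.03378, 0.58108, 0.06081, 0.06757, 0.08784 (working shown to 5 dp, full precision carried).
Each pᵢ ln pᵢ term: 0.09459×(-2.35815)=-0.22307, 0.07432×(-2.59932)=-0.19319, 0.03378×(-3.38777)=-0.11445, 0.58108×(-0.54286)=-0.31545, 0.06081×(-2.79999)=-0.17027, 0.06757×(-2.69463)=-0.18207, 0.08784×(-2.43226)=-0.21364.
Sum = -1.41215, so H' = 1.412.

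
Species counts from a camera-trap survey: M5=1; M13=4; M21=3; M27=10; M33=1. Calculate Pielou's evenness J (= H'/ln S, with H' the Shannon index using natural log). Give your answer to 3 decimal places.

0.787

Total N = 1+4+3+10+1 = 19, so the proportions are 0.05263, 0.21053, 0.15789, 0.52632, 0.05263 (working shown to 5 dp, full precision carried).
H' = −Σ pᵢ ln pᵢ = −((-0.15497) + (-0.32803) + (-0.29145) + (-0.33782) + (-0.15497)) = 1.26724.
With S = 5 species, ln S = 1.60944, so J = 1.26724/1.60944 = 0.78738, i.e. 0.787 to 3 decimal places.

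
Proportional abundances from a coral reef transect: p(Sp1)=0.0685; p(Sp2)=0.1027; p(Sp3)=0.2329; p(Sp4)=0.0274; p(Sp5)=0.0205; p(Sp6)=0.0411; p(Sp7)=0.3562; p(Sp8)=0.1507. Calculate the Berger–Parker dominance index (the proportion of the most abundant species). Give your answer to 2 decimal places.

0.36

The largest proportion is 0.3562, i.e. d = 0.36 to 2 decimal places.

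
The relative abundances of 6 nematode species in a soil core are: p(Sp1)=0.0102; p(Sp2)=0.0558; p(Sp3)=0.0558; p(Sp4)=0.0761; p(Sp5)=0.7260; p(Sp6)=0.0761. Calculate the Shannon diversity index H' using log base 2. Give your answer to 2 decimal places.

Each pᵢ log₂ pᵢ term (working shown to 4 dp, full precision carried): 0.0102×(-6.6153)=-0.0675, 0.0558×(-4.1636)=-0.2323, 0.0558×(-4.1636)=-0.2323, 0.0761×(-3.7160)=-0.2828, 0.726×(-0.4620)=-0.3354, 0.0761×(-3.7160)=-0.2828.
Sum = -1.4331, so H' = 1.43.

1.43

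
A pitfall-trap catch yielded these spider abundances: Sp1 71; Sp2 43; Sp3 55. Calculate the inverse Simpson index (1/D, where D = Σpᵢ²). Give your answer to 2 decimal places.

Total N = 71+43+55 = 169, so the proportions are 0.42012, 0.25444, 0.32544 (working shown to 5 dp, full precision carried).
D = 0.42012² + 0.25444² + 0.32544² = 0.17650 + 0.06474 + 0.10591 = 0.34715.
So 1/D = 2.8806, i.e. 2.88 to 2 decimal places.

2.88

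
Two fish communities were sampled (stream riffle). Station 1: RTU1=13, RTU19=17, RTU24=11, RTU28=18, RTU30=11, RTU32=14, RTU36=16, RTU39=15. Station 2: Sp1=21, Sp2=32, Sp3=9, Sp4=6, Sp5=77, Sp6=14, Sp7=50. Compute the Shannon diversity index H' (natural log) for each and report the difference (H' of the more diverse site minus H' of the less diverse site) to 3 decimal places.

Station 1: N=115, proportions 0.11304, 0.14783, 0.09565, 0.15652, 0.09565, 0.12174, 0.13913, 0.13043, giving H' = 2.06477 (working shown to 5 dp, full precision carried).
Station 2: N=209, proportions 0.10048, 0.15311, 0.04306, 0.02871, 0.36842, 0.06699, 0.23923, giving H' = 1.64671.
Difference = |2.06477 − 1.64671| = 0.41806, i.e. 0.418 to 3 decimal places.

0.418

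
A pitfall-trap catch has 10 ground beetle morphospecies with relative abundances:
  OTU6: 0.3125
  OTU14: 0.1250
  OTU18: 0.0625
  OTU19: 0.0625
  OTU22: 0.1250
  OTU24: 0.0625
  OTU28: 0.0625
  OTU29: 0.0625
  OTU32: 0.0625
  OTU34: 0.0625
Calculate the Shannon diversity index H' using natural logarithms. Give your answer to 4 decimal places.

Each pᵢ ln pᵢ term (working shown to 6 dp, full precision carried): 0.3125×(-1.163151)=-0.363485, 0.125×(-2.079442)=-0.259930, 0.0625×(-2.772589)=-0.173287, 0.0625×(-2.772589)=-0.173287, 0.125×(-2.079442)=-0.259930, 0.0625×(-2.772589)=-0.173287, 0.0625×(-2.772589)=-0.173287, 0.0625×(-2.772589)=-0.173287, 0.0625×(-2.772589)=-0.173287, 0.0625×(-2.772589)=-0.173287.
Sum = -2.096353, so H' = 2.0964.

2.0964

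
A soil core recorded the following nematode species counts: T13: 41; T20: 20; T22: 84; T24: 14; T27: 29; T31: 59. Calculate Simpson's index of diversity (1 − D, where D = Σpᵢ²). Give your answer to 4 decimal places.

Total N = 41+20+84+14+29+59 = 247, so the proportions are 0.165992, 0.080972, 0.340081, 0.05668, 0.117409, 0.238866 (working shown to 6 dp, full precision carried).
D = 0.165992² + 0.080972² + 0.340081² + 0.05668² + 0.117409² + 0.238866² = 0.027553 + 0.006556 + 0.115655 + 0.003213 + 0.013785 + 0.057057 = 0.223819.
So 1 − D = 0.776181, i.e. 0.7762 to 4 decimal places.

0.7762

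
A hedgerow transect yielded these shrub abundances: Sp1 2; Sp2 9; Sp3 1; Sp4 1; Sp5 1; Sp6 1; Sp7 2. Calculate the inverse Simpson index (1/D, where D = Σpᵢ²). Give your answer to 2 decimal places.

3.11

Total N = 2+9+1+1+1+1+2 = 17, so the proportions are 0.11765, 0.52941, 0.05882, 0.05882, 0.05882, 0.05882, 0.11765 (working shown to 5 dp, full precision carried).
D = 0.11765² + 0.52941² + 0.05882² + 0.05882² + 0.05882² + 0.05882² + 0.11765² = 0.01384 + 0.28028 + 0.00346 + 0.00346 + 0.00346 + 0.00346 + 0.01384 = 0.32180.
So 1/D = 3.1075, i.e. 3.11 to 2 decimal places.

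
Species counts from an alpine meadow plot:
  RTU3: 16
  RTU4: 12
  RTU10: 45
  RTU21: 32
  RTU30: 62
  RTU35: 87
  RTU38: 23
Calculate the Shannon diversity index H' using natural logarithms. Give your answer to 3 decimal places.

Total N = 16+12+45+32+62+87+23 = 277, so the proportions are 0.05776, 0.04332, 0.16245, 0.11552, 0.22383, 0.31408, 0.08303 (working shown to 5 dp, full precision carried).
Each pᵢ ln pᵢ term: 0.05776×(-2.85143)=-0.16470, 0.04332×(-3.13911)=-0.13599, 0.16245×(-1.81736)=-0.29524, 0.11552×(-2.15828)=-0.24933, 0.22383×(-1.49688)=-0.33504, 0.31408×(-1.15811)=-0.36374, 0.08303×(-2.48852)=-0.20663.
Sum = -1.75067, so H' = 1.751.

1.751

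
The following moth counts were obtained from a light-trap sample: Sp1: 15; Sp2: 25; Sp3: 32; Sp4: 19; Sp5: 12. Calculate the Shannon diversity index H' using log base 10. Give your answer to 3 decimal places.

Total N = 15+25+32+19+12 = 103, so the proportions are 0.14563, 0.24272, 0.31068, 0.18447, 0.1165 (working shown to 5 dp, full precision carried).
Each pᵢ log₁₀ pᵢ term: 0.14563×(-0.83675)=-0.12186, 0.24272×(-0.61490)=-0.14925, 0.31068×(-0.50769)=-0.15773, 0.18447×(-0.73408)=-0.13541, 0.1165×(-0.93366)=-0.10878.
Sum = -0.67302, so H' = 0.673.

0.673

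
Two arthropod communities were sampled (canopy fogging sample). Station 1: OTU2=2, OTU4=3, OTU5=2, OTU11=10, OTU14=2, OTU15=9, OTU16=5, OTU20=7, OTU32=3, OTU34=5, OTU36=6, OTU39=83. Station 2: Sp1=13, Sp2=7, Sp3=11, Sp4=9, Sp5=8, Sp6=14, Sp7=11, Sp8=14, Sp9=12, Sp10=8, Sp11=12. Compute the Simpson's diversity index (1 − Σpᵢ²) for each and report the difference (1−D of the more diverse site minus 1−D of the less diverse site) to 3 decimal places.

0.290

Station 1: N=137, proportions 0.014599, 0.021898, 0.014599, 0.072993, 0.014599, 0.065693, 0.036496, 0.051095, 0.021898, 0.036496, 0.043796, 0.605839, giving 1−D = 0.614524 (working shown to 6 dp, full precision carried).
Station 2: N=119, proportions 0.109244, 0.058824, 0.092437, 0.07563, 0.067227, 0.117647, 0.092437, 0.117647, 0.10084, 0.067227, 0.10084, giving 1−D = 0.904738.
Difference = |0.614524 − 0.904738| = 0.290214, i.e. 0.290 to 3 decimal places.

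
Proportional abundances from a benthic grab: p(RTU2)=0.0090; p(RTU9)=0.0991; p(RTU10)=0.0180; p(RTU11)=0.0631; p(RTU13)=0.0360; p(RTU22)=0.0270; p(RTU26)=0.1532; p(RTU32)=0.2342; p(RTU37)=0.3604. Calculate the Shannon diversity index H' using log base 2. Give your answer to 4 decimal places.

2.4966

Each pᵢ log₂ pᵢ term (working shown to 6 dp, full precision carried): 0.009×(-6.795859)=-0.061163, 0.0991×(-3.334971)=-0.330496, 0.018×(-5.795859)=-0.104325, 0.0631×(-3.986216)=-0.251530, 0.036×(-4.795859)=-0.172651, 0.027×(-5.210897)=-0.140694, 0.1532×(-2.706512)=-0.414638, 0.2342×(-2.094187)=-0.490459, 0.3604×(-1.472329)=-0.530627.
Sum = -2.496583, so H' = 2.4966.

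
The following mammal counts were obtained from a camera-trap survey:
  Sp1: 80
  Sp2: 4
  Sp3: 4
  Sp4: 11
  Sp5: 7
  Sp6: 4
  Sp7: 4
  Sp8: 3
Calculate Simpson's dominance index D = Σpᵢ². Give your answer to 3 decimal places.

0.485

Total N = 80+4+4+11+7+4+4+3 = 117, so the proportions are 0.68376, 0.03419, 0.03419, 0.09402, 0.05983, 0.03419, 0.03419, 0.02564 (working shown to 5 dp, full precision carried).
D = 0.68376² + 0.03419² + 0.03419² + 0.09402² + 0.05983² + 0.03419² + 0.03419² + 0.02564² = 0.46753 + 0.00117 + 0.00117 + 0.00884 + 0.00358 + 0.00117 + 0.00117 + 0.00066 = 0.48528.
To 3 decimal places, D = 0.485.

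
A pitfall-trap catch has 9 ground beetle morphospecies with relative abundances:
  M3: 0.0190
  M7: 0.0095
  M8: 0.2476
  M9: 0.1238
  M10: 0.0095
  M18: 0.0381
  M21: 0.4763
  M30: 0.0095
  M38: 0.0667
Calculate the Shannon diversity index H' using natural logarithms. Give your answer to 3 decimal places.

1.471

Each pᵢ ln pᵢ term (working shown to 5 dp, full precision carried): 0.019×(-3.96332)=-0.07530, 0.0095×(-4.65646)=-0.04424, 0.2476×(-1.39594)=-0.34563, 0.1238×(-2.08909)=-0.25863, 0.0095×(-4.65646)=-0.04424, 0.0381×(-3.26754)=-0.12449, 0.4763×(-0.74171)=-0.35328, 0.0095×(-4.65646)=-0.04424, 0.0667×(-2.70755)=-0.18059.
Sum = -1.47064, so H' = 1.471.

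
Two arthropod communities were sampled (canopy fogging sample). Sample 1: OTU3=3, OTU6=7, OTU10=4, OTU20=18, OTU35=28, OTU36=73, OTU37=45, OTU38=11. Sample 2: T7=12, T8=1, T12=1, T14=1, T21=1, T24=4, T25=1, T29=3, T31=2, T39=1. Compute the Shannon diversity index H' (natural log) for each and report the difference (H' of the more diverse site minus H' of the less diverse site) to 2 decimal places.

0.16

Sample 1: N=189, proportions 0.0159, 0.037, 0.0212, 0.0952, 0.1481, 0.3862, 0.2381, 0.0582, giving H' = 1.6509 (working shown to 4 dp, full precision carried).
Sample 2: N=27, proportions 0.4444, 0.037, 0.037, 0.037, 0.037, 0.1481, 0.037, 0.1111, 0.0741, 0.037, giving H' = 1.8126.
Difference = |1.6509 − 1.8126| = 0.1617, i.e. 0.16 to 2 decimal places.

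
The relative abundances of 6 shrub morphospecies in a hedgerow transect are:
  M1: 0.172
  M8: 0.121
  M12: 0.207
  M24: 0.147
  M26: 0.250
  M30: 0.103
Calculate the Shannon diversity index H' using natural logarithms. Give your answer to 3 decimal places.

1.747

Each pᵢ ln pᵢ term (working shown to 5 dp, full precision carried): 0.172×(-1.76026)=-0.30276, 0.121×(-2.11196)=-0.25555, 0.207×(-1.57504)=-0.32603, 0.147×(-1.91732)=-0.28185, 0.25×(-1.38629)=-0.34657, 0.103×(-2.27303)=-0.23412.
Sum = -1.74689, so H' = 1.747.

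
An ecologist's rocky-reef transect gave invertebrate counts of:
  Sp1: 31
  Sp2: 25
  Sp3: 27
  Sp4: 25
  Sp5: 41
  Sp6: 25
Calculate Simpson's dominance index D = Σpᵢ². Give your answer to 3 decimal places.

0.173

Total N = 31+25+27+25+41+25 = 174, so the proportions are 0.17816, 0.14368, 0.15517, 0.14368, 0.23563, 0.14368 (working shown to 5 dp, full precision carried).
D = 0.17816² + 0.14368² + 0.15517² + 0.14368² + 0.23563² + 0.14368² = 0.03174 + 0.02064 + 0.02408 + 0.02064 + 0.05552 + 0.02064 = 0.17327.
To 3 decimal places, D = 0.173.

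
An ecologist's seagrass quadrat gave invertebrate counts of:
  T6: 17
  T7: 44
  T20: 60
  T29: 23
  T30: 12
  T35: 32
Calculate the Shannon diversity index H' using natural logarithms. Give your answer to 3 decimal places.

1.656

Total N = 17+44+60+23+12+32 = 188, so the proportions are 0.09043, 0.23404, 0.31915, 0.12234, 0.06383, 0.17021 (working shown to 5 dp, full precision carried).
Each pᵢ ln pᵢ term: 0.09043×(-2.40323)=-0.21731, 0.23404×(-1.45225)=-0.33989, 0.31915×(-1.14210)=-0.36450, 0.12234×(-2.10095)=-0.25703, 0.06383×(-2.75154)=-0.17563, 0.17021×(-1.77071)=-0.30140.
Sum = -1.65576, so H' = 1.656.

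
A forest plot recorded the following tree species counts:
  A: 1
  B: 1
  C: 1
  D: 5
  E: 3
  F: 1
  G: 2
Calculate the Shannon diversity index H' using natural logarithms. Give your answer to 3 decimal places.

1.730

Total N = 1+1+1+5+3+1+2 = 14, so the proportions are 0.07143, 0.07143, 0.07143, 0.35714, 0.21429, 0.07143, 0.14286 (working shown to 5 dp, full precision carried).
Each pᵢ ln pᵢ term: 0.07143×(-2.63906)=-0.18850, 0.07143×(-2.63906)=-0.18850, 0.07143×(-2.63906)=-0.18850, 0.35714×(-1.02962)=-0.36772, 0.21429×(-1.54045)=-0.33010, 0.07143×(-2.63906)=-0.18850, 0.14286×(-1.94591)=-0.27799.
Sum = -1.72982, so H' = 1.730.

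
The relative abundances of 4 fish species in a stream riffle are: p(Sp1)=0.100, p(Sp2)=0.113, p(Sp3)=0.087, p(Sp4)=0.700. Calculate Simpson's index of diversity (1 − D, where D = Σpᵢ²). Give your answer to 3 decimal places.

0.480

D = 0.1² + 0.113² + 0.087² + 0.7² = 0.01000 + 0.01277 + 0.00757 + 0.49000 = 0.52034 (working shown to 5 dp, full precision carried).
So 1 − D = 0.47966, i.e. 0.480 to 3 decimal places.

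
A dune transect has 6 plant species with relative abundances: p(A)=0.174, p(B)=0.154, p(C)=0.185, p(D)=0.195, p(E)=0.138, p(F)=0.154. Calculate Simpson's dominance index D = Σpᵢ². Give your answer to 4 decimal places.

D = 0.174² + 0.154² + 0.185² + 0.195² + 0.138² + 0.154² = 0.030276 + 0.023716 + 0.034225 + 0.038025 + 0.019044 + 0.023716 = 0.169002 (working shown to 6 dp, full precision carried).
To 4 decimal places, D = 0.1690.

0.1690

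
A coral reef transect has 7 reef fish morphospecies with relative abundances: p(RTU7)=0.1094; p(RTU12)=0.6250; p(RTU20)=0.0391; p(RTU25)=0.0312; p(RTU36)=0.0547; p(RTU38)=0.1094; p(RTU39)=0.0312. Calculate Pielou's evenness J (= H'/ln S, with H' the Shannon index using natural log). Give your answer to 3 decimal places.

H' = −Σ pᵢ ln pᵢ = −((-0.24207) + (-0.29375) + (-0.12675) + (-0.10818) + (-0.15895) + (-0.24207) + (-0.10818)) = 1.27996 (working shown to 5 dp, full precision carried).
With S = 7 species, ln S = 1.94591, so J = 1.27996/1.94591 = 0.65777, i.e. 0.658 to 3 decimal places.

0.658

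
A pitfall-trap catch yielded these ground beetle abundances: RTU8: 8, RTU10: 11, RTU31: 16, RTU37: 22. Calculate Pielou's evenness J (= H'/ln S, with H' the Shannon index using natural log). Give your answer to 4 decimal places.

0.9501

Total N = 8+11+16+22 = 57, so the proportions are 0.140351, 0.192982, 0.280702, 0.385965 (working shown to 6 dp, full precision carried).
H' = −Σ pᵢ ln pᵢ = −((-0.275594) + (-0.317486) + (-0.356621) + (-0.367442)) = 1.317144.
With S = 4 species, ln S = 1.386294, so J = 1.317144/1.386294 = 0.950118, i.e. 0.9501 to 4 decimal places.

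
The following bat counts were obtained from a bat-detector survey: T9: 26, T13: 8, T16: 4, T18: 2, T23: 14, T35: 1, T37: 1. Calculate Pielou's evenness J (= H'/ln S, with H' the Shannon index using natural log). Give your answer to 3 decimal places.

0.736

Total N = 26+8+4+2+14+1+1 = 56, so the proportions are 0.46429, 0.14286, 0.07143, 0.03571, 0.25, 0.01786, 0.01786 (working shown to 5 dp, full precision carried).
H' = −Σ pᵢ ln pᵢ = −((-0.35623) + (-0.27799) + (-0.18850) + (-0.11901) + (-0.34657) + (-0.07188) + (-0.07188)) = 1.43206.
With S = 7 species, ln S = 1.94591, so J = 1.43206/1.94591 = 0.73593, i.e. 0.736 to 3 decimal places.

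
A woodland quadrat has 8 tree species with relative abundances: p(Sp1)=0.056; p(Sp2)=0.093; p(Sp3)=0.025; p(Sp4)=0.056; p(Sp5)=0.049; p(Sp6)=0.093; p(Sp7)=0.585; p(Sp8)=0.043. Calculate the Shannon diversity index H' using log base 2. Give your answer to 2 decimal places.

2.10

Each pᵢ log₂ pᵢ term (working shown to 4 dp, full precision carried): 0.056×(-4.1584)=-0.2329, 0.093×(-3.4266)=-0.3187, 0.025×(-5.3219)=-0.1330, 0.056×(-4.1584)=-0.2329, 0.049×(-4.3511)=-0.2132, 0.093×(-3.4266)=-0.3187, 0.585×(-0.7735)=-0.4525, 0.043×(-4.5395)=-0.1952.
Sum = -2.0970, so H' = 2.10.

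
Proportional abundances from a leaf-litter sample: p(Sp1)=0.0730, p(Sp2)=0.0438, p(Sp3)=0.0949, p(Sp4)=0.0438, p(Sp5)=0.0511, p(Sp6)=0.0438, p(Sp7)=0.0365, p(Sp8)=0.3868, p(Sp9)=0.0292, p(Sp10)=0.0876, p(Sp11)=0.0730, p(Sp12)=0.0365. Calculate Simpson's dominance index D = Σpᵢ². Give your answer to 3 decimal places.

0.189

D = 0.073² + 0.0438² + 0.0949² + 0.0438² + 0.0511² + 0.0438² + 0.0365² + 0.3868² + 0.0292² + 0.0876² + 0.073² + 0.0365² = 0.00533 + 0.00192 + 0.00901 + 0.00192 + 0.00261 + 0.00192 + 0.00133 + 0.14961 + 0.00085 + 0.00767 + 0.00533 + 0.00133 = 0.18884 (working shown to 5 dp, full precision carried).
To 3 decimal places, D = 0.189.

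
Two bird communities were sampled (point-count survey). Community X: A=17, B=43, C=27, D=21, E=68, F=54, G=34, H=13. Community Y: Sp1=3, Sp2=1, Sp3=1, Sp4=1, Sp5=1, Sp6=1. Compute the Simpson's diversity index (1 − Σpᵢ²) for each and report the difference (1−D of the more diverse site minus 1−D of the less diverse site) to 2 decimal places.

0.06

Community X: N=277, proportions 0.06137, 0.15523, 0.09747, 0.07581, 0.24549, 0.19495, 0.12274, 0.04693, giving 1−D = 0.84135 (working shown to 5 dp, full precision carried).
Community Y: N=8, proportions 0.375, 0.125, 0.125, 0.125, 0.125, 0.125, giving 1−D = 0.78125.
Difference = |0.84135 − 0.78125| = 0.06010, i.e. 0.06 to 2 decimal places.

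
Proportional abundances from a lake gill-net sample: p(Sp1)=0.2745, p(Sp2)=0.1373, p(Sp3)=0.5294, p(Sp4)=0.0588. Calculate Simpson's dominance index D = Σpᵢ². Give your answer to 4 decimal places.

D = 0.2745² + 0.1373² + 0.5294² + 0.0588² = 0.075350 + 0.018851 + 0.280264 + 0.003457 = 0.377923 (working shown to 6 dp, full precision carried).
To 4 decimal places, D = 0.3779.

0.3779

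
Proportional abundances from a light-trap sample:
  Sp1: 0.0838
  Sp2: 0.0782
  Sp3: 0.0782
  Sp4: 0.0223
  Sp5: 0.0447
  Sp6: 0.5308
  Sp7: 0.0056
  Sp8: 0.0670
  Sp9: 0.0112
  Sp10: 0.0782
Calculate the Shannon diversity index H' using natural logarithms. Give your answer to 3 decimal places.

1.626

Each pᵢ ln pᵢ term (working shown to 5 dp, full precision carried): 0.0838×(-2.47932)=-0.20777, 0.0782×(-2.54849)=-0.19929, 0.0782×(-2.54849)=-0.19929, 0.0223×(-3.80317)=-0.08481, 0.0447×(-3.10778)=-0.13892, 0.5308×(-0.63337)=-0.33619, 0.0056×(-5.18499)=-0.02904, 0.067×(-2.70306)=-0.18111, 0.0112×(-4.49184)=-0.05031, 0.0782×(-2.54849)=-0.19929.
Sum = -1.62601, so H' = 1.626.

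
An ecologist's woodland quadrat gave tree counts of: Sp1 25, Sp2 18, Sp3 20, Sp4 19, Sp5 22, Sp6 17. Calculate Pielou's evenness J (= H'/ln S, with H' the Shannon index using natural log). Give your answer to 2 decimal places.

1.00

Total N = 25+18+20+19+22+17 = 121, so the proportions are 0.2066, 0.1488, 0.1653, 0.157, 0.1818, 0.1405 (working shown to 4 dp, full precision carried).
H' = −Σ pᵢ ln pᵢ = −((-0.3258) + (-0.2835) + (-0.2975) + (-0.2907) + (-0.3100) + (-0.2757)) = 1.7832.
With S = 6 species, ln S = 1.7918, so J = 1.7832/1.7918 = 0.9952, i.e. 1.00 to 2 decimal places.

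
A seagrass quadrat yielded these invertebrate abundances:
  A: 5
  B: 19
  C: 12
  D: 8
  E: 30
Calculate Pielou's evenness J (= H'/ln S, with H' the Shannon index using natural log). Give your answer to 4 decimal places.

Total N = 5+19+12+8+30 = 74, so the proportions are 0.067568, 0.256757, 0.162162, 0.108108, 0.405405 (working shown to 6 dp, full precision carried).
H' = −Σ pᵢ ln pᵢ = −((-0.182069) + (-0.349093) + (-0.294999) + (-0.240500) + (-0.366027)) = 1.432689.
With S = 5 species, ln S = 1.609438, so J = 1.432689/1.609438 = 0.890179, i.e. 0.8902 to 4 decimal places.

0.8902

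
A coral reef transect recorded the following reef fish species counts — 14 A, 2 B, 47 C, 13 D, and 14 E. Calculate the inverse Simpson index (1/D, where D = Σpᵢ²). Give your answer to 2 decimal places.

Total N = 14+2+47+13+14 = 90, so the proportions are 0.15556, 0.02222, 0.52222, 0.14444, 0.15556 (working shown to 5 dp, full precision carried).
D = 0.15556² + 0.02222² + 0.52222² + 0.14444² + 0.15556² = 0.02420 + 0.00049 + 0.27272 + 0.02086 + 0.02420 = 0.34247.
So 1/D = 2.9200, i.e. 2.92 to 2 decimal places.

2.92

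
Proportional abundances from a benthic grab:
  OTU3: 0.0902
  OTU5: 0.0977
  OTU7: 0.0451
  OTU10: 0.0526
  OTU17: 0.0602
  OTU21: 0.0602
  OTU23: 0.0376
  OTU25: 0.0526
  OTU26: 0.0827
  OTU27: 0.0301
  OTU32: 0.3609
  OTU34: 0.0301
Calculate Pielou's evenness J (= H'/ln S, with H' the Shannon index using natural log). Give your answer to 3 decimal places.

H' = −Σ pᵢ ln pᵢ = −((-0.21700) + (-0.22724) + (-0.13976) + (-0.15491) + (-0.16917) + (-0.16917) + (-0.12336) + (-0.15491) + (-0.20613) + (-0.10545) + (-0.36781) + (-0.10545)) = 2.14034 (working shown to 5 dp, full precision carried).
With S = 12 species, ln S = 2.48491, so J = 2.14034/2.48491 = 0.86134, i.e. 0.861 to 3 decimal places.

0.861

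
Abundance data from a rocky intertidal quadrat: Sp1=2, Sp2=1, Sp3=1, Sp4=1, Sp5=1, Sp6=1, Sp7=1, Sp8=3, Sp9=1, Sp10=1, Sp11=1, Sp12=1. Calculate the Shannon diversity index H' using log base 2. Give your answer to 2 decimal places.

Total N = 2+1+1+1+1+1+1+3+1+1+1+1 = 15, so the proportions are 0.1333, 0.0667, 0.0667, 0.0667, 0.0667, 0.0667, 0.0667, 0.2, 0.0667, 0.0667, 0.0667, 0.0667 (working shown to 4 dp, full precision carried).
Each pᵢ log₂ pᵢ term: 0.1333×(-2.9069)=-0.3876, 0.0667×(-3.9069)=-0.2605, 0.0667×(-3.9069)=-0.2605, 0.0667×(-3.9069)=-0.2605, 0.0667×(-3.9069)=-0.2605, 0.0667×(-3.9069)=-0.2605, 0.0667×(-3.9069)=-0.2605, 0.2×(-2.3219)=-0.4644, 0.0667×(-3.9069)=-0.2605, 0.0667×(-3.9069)=-0.2605, 0.0667×(-3.9069)=-0.2605, 0.0667×(-3.9069)=-0.2605.
Sum = -3.4566, so H' = 3.46.

3.46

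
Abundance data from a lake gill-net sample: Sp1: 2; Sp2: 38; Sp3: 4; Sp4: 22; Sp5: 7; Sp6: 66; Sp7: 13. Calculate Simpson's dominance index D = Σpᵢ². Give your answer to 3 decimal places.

0.282

Total N = 2+38+4+22+7+66+13 = 152, so the proportions are 0.01316, 0.25, 0.02632, 0.14474, 0.04605, 0.43421, 0.08553 (working shown to 5 dp, full precision carried).
D = 0.01316² + 0.25² + 0.02632² + 0.14474² + 0.04605² + 0.43421² + 0.08553² = 0.00017 + 0.06250 + 0.00069 + 0.02095 + 0.00212 + 0.18854 + 0.00731 = 0.28229.
To 3 decimal places, D = 0.282.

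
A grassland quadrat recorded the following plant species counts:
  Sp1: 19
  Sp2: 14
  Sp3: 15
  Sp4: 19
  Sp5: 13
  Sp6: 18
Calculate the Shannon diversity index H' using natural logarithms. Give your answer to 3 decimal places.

1.781

Total N = 19+14+15+19+13+18 = 98, so the proportions are 0.19388, 0.14286, 0.15306, 0.19388, 0.13265, 0.18367 (working shown to 5 dp, full precision carried).
Each pᵢ ln pᵢ term: 0.19388×(-1.64053)=-0.31806, 0.14286×(-1.94591)=-0.27799, 0.15306×(-1.87692)=-0.28728, 0.19388×(-1.64053)=-0.31806, 0.13265×(-2.02002)=-0.26796, 0.18367×(-1.69460)=-0.31125.
Sum = -1.78061, so H' = 1.781.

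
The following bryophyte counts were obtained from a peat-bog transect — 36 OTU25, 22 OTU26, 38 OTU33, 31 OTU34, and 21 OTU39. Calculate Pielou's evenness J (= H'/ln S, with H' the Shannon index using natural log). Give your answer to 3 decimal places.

Total N = 36+22+38+31+21 = 148, so the proportions are 0.24324, 0.14865, 0.25676, 0.20946, 0.14189 (working shown to 5 dp, full precision carried).
H' = −Σ pᵢ ln pᵢ = −((-0.34387) + (-0.28335) + (-0.34909) + (-0.32743) + (-0.27707)) = 1.58082.
With S = 5 species, ln S = 1.60944, so J = 1.58082/1.60944 = 0.98222, i.e. 0.982 to 3 decimal places.

0.982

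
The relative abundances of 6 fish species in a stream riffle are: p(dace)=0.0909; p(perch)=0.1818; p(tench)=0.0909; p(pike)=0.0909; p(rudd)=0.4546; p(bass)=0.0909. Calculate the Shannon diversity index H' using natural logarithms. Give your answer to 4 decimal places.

Each pᵢ ln pᵢ term (working shown to 6 dp, full precision carried): 0.0909×(-2.397995)=-0.217978, 0.1818×(-1.704848)=-0.309941, 0.0909×(-2.397995)=-0.217978, 0.0909×(-2.397995)=-0.217978, 0.4546×(-0.788337)=-0.358378, 0.0909×(-2.397995)=-0.217978.
Sum = -1.540231, so H' = 1.5402.

1.5402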